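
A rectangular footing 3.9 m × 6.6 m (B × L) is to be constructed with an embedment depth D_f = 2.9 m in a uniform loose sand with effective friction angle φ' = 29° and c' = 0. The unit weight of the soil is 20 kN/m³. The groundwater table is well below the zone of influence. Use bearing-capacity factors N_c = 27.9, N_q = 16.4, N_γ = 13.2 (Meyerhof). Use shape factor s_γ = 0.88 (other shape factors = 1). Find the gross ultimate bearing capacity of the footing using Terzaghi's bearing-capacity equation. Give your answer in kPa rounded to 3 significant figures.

q = γ·D_f = 20 × 2.9 = 58 kPa.
q·N_q = 58 × 16.4 = 951.2 kPa
0.5·γ·B·N_γ·s_γ = 0.5 × 20 × 3.9 × 13.2 × 0.88 = 453.02 kPa
q_ult = 951.2 + 453.02 = 1404.2 kPa.

q_ult ≈ 1400 kPa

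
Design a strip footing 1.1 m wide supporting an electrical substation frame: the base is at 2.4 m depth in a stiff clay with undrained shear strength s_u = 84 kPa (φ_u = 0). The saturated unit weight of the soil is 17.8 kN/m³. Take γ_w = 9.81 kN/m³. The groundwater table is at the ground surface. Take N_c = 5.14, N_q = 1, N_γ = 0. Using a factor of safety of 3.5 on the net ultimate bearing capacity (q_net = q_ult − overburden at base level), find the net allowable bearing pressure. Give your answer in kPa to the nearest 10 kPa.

γ' = 17.8 − 9.81 = 7.99 kN/m³ (submerged throughout). q = 7.99 × 2.4 = 19.176 kPa.
c·N_c = 84 × 5.14 = 431.76 kPa
q·N_q = 19.176 × 1 = 19.176 kPa
q_ult = 431.76 + 19.176 = 450.94 kPa.
q_net = 450.94 − 19.176 = 431.76 kPa.
q_all(net) = 431.76 / 3.5 = 123.36 kPa.

q_all(net) ≈ 120 kPa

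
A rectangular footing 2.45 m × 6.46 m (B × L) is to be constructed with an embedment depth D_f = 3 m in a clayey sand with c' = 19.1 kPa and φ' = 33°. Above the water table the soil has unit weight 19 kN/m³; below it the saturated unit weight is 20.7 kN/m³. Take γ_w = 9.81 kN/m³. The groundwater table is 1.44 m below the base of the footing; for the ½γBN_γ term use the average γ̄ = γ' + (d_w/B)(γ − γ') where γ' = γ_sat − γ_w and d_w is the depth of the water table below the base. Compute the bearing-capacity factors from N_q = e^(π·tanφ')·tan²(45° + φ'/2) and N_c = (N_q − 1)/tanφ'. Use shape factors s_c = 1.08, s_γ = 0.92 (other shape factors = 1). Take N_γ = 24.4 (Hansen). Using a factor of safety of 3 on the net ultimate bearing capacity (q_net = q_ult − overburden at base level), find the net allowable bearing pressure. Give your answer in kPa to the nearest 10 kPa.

q_all(net) ≈ 890 kPa

N_q = e^(π·tan33°)·tan²(61.5°) = 26.09; N_c = (N_q − 1)/tanφ' = 38.64.
q = γ·D_f = 19 × 3 = 57 kPa.
γ' = 10.89 kN/m³; averaging over the depth B below the base, γ̄ = γ' + (d_w/B)(γ − γ') = 15.657 kN/m³.
c·N_c·s_c = 19.1 × 38.638 × 1.08 = 797.03 kPa
q·N_q = 57 × 26.092 = 1487.2 kPa
0.5·γ·B·N_γ·s_γ = 0.5 × 15.657 × 2.45 × 24.4 × 0.92 = 430.54 kPa
q_ult = 797.03 + 1487.2 + 430.54 = 2714.8 kPa.
q_net = 2714.8 − 57 = 2657.8 kPa.
q_all(net) = 2657.8 / 3 = 885.94 kPa.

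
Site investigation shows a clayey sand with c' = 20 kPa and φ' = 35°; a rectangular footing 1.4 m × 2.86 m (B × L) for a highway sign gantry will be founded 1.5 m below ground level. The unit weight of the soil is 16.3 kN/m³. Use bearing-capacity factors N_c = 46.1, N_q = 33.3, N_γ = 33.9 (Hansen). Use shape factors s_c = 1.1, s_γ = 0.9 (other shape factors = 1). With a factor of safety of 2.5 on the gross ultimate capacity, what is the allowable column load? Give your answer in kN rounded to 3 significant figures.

P_all ≈ 3490 kN

Effective surcharge at the founding depth q = γ·D_f = 16.3 × 1.5 = 24.45 kPa.
q_ult = c·N_c·s_c + q·N_q + 0.5·γ·B·N_γ·s_γ
     = 20 × 46.1 × 1.1 + 24.45 × 33.3 + 0.5 × 16.3 × 1.4 × 33.9 × 0.9
     = 1014.2 + 814.19 + 348.12 = 2176.5 kPa.
Gross allowable pressure q_all = 2176.5 / 2.5 = 870.6 kPa.
Footing area = 4.004 m², so allowable column load = 870.6 × 4.004 = 3485.9 kN.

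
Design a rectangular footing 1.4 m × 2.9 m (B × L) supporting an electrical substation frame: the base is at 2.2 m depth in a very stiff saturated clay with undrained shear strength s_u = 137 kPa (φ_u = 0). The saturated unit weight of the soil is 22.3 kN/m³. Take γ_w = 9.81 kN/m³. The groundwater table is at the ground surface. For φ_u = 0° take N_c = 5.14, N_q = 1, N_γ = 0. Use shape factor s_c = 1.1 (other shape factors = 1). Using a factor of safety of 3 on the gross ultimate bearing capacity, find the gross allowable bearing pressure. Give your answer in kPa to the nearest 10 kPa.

γ' = 22.3 − 9.81 = 12.49 kN/m³ (submerged throughout). q = 12.49 × 2.2 = 27.478 kPa.
c·N_c·s_c = 137 × 5.14 × 1.1 = 774.6 kPa
q·N_q = 27.478 × 1 = 27.478 kPa
q_ult = 774.6 + 27.478 = 802.08 kPa.
q_all = 802.08 / 3 = 267.36 kPa.

q_all ≈ 270 kPa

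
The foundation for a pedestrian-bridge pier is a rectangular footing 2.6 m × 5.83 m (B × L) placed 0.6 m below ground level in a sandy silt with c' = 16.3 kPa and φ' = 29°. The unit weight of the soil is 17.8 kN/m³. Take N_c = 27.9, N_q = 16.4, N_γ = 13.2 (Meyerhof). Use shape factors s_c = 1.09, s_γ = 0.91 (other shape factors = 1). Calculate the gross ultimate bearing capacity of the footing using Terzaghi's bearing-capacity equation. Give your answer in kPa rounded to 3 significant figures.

q_ult ≈ 949 kPa

q = γ·D_f = 17.8 × 0.6 = 10.68 kPa.
c·N_c·s_c = 16.3 × 27.9 × 1.09 = 495.7 kPa
q·N_q = 10.68 × 16.4 = 175.15 kPa
0.5·γ·B·N_γ·s_γ = 0.5 × 17.8 × 2.6 × 13.2 × 0.91 = 277.96 kPa
q_ult = 495.7 + 175.15 + 277.96 = 948.81 kPa.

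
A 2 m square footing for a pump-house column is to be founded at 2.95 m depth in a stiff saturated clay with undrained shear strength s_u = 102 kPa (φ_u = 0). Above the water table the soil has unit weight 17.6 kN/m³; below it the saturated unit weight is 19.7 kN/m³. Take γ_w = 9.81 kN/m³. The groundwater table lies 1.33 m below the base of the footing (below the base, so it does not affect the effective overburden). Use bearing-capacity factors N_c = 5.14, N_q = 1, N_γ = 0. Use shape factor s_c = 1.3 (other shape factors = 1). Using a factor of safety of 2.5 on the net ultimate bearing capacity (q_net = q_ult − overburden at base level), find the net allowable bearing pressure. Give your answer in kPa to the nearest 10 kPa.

Overburden at base level: q = 17.6 × 2.95 = 51.92 kPa.
Cohesion term c·N_c·s_c = 102 × 5.14 × 1.3 = 681.56 kPa; surcharge term q·N_q = 51.92 × 1 = 51.92 kPa.
q_ult = 681.56 + 51.92 = 733.48 kPa.
q_net = 733.48 − 51.92 = 681.56 kPa.
q_all(net) = 681.56 / 2.5 = 272.63 kPa.

q_all(net) ≈ 270 kPa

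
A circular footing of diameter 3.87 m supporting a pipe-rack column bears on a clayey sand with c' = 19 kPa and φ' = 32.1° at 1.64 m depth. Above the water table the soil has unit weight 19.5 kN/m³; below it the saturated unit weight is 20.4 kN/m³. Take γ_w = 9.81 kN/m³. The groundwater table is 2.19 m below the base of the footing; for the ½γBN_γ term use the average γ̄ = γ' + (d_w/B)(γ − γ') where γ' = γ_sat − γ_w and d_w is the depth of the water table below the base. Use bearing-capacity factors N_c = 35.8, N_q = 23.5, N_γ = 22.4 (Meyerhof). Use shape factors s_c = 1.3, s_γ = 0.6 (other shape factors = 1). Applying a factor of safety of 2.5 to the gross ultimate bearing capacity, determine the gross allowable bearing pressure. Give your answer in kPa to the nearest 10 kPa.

Overburden at base level: q = 19.5 × 1.64 = 31.98 kPa.
The water table is 2.19 m below the base (< B = 3.87 m), so the ½γBN_γ term uses γ̄ = γ' + (d_w/B)(γ − γ') = 10.59 + (2.19/3.87)(19.5 − 10.59) = 15.632 kN/m³.
Cohesion term c·N_c·s_c = 19 × 35.8 × 1.3 = 884.26 kPa; surcharge term q·N_q = 31.98 × 23.5 = 751.53 kPa; self-weight term 0.5·γ·B·N_γ·s_γ = 0.5 × 15.632 × 3.87 × 22.4 × 0.6 = 406.53 kPa.
q_ult = 884.26 + 751.53 + 406.53 = 2042.3 kPa.
q_all = q_ult / FS = 2042.3 / 2.5 = 816.93 kPa.

q_all ≈ 820 kPa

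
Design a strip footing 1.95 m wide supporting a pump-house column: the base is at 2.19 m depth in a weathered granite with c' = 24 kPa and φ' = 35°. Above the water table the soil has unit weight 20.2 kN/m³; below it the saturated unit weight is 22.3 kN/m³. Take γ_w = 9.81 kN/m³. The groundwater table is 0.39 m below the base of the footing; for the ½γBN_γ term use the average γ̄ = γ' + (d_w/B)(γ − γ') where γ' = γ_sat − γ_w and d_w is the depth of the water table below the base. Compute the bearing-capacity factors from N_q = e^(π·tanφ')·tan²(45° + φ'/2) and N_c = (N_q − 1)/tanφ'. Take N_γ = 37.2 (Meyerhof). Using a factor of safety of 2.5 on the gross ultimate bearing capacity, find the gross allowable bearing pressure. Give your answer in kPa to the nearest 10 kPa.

N_q = e^(π·tan35°)·tan²(62.5°) = 33.3; N_c = (N_q − 1)/tanφ' = 46.12.
Overburden at base level: q = 20.2 × 2.19 = 44.238 kPa.
The water table is 0.39 m below the base (< B = 1.95 m), so the ½γBN_γ term uses γ̄ = γ' + (d_w/B)(γ − γ') = 12.49 + (0.39/1.95)(20.2 − 12.49) = 14.032 kN/m³.
Cohesion term c·N_c = 24 × 46.124 = 1107 kPa; surcharge term q·N_q = 44.238 × 33.296 = 1473 kPa; self-weight term 0.5·γ·B·N_γ = 0.5 × 14.032 × 1.95 × 37.2 = 508.94 kPa.
q_ult = 1107 + 1473 + 508.94 = 3088.9 kPa.
q_all = 3088.9 / 2.5 = 1235.5 kPa.

q_all ≈ 1240 kPa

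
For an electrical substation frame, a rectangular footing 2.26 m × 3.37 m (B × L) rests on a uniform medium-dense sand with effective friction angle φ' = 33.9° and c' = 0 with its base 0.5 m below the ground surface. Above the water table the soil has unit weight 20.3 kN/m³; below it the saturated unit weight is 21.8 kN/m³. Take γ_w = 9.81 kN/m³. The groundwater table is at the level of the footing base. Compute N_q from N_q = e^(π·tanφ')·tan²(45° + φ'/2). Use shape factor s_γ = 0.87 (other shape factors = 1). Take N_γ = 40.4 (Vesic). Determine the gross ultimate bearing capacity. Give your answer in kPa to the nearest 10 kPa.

q_ult ≈ 770 kPa

tan33.9° = 0.672, so N_q = e^(π×0.672)·tan²(61.95°) = 8.257 × 3.522 = 29.08.
Overburden at base level: q = 20.3 × 0.5 = 10.15 kPa.
Below the base the soil is submerged, so the ½γBN_γ term uses γ' = 21.8 − 9.81 = 11.99 kN/m³.
Surcharge term q·N_q = 10.15 × 29.083 = 295.2 kPa; self-weight term 0.5·γ·B·N_γ·s_γ = 0.5 × 11.99 × 2.26 × 40.4 × 0.87 = 476.21 kPa.
q_ult = 295.2 + 476.21 = 771.41 kPa.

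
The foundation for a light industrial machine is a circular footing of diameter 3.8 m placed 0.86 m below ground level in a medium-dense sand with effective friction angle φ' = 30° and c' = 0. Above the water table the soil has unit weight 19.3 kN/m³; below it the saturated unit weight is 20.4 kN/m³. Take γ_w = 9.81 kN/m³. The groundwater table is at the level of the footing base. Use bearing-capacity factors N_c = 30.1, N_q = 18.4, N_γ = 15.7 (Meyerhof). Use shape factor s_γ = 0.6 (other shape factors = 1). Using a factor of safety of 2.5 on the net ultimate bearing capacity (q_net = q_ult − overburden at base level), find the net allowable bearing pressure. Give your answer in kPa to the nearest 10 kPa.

q = γ·D_f = 19.3 × 0.86 = 16.598 kPa.
For the ½γBN_γ term take γ' = 20.4 − 9.81 = 10.59 kN/m³ (soil below base is submerged).
q·N_q = 16.598 × 18.4 = 305.4 kPa
0.5·γ·B·N_γ·s_γ = 0.5 × 10.59 × 3.8 × 15.7 × 0.6 = 189.54 kPa
q_ult = 305.4 + 189.54 = 494.94 kPa.
q_net = 494.94 − 16.598 = 478.35 kPa.
q_all(net) = 478.35 / 2.5 = 191.34 kPa.

q_all(net) ≈ 190 kPa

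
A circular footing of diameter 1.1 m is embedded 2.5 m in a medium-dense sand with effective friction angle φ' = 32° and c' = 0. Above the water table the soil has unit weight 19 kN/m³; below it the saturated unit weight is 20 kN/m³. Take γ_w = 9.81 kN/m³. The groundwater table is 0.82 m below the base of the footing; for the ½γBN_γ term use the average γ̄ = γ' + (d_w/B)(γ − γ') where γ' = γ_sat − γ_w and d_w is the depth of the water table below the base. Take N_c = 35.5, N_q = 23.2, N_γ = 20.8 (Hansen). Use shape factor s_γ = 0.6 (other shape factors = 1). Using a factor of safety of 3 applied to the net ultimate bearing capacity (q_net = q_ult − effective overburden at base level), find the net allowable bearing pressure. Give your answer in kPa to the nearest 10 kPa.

q_all(net) ≈ 390 kPa

q = γ·D_f = 19 × 2.5 = 47.5 kPa.
γ' = 10.19 kN/m³; averaging over the depth B below the base, γ̄ = γ' + (d_w/B)(γ − γ') = 16.757 kN/m³.
q·N_q = 47.5 × 23.2 = 1102 kPa
0.5·γ·B·N_γ·s_γ = 0.5 × 16.757 × 1.1 × 20.8 × 0.6 = 115.02 kPa
q_ult = 1102 + 115.02 = 1217 kPa.
Net ultimate: q_net = 1217 − 47.5 = 1169.5 kPa.
q_all(net) = 1169.5 / 3 = 389.84 kPa.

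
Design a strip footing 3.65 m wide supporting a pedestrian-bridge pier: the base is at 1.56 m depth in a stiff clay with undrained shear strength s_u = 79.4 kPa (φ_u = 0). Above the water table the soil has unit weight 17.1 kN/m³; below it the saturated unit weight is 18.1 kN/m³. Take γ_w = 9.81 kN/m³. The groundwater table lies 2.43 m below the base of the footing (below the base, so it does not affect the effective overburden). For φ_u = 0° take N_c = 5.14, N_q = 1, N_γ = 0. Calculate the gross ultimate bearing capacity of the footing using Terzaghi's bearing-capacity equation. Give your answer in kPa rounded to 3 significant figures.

q = γ·D_f = 17.1 × 1.56 = 26.676 kPa.
c·N_c = 79.4 × 5.14 = 408.12 kPa
q·N_q = 26.676 × 1 = 26.676 kPa
q_ult = 408.12 + 26.676 = 434.79 kPa.

q_ult ≈ 435 kPa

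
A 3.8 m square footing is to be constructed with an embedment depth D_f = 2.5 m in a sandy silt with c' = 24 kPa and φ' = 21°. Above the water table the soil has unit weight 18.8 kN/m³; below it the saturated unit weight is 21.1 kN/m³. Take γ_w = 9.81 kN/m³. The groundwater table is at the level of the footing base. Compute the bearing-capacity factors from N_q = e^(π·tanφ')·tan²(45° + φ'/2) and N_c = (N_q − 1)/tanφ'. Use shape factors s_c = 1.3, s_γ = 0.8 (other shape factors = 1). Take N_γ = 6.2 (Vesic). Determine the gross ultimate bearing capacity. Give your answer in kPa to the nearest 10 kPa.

q_ult ≈ 930 kPa

tan21° = 0.3839, so N_q = e^(π×0.3839)·tan²(55.5°) = 3.34 × 2.117 = 7.07.
N_c = (7.07 − 1)/tan21° = 15.81.
Effective surcharge at the founding depth q = γ·D_f = 18.8 × 2.5 = 47 kPa.
The water table coincides with the base, so in the self-weight term γ → γ' = 11.29 kN/m³.
q_ult = c·N_c·s_c + q·N_q + 0.5·γ·B·N_γ·s_γ
     = 24 × 15.815 × 1.3 + 47 × 7.0708 + 0.5 × 11.29 × 3.8 × 6.2 × 0.8
     = 493.42 + 332.33 + 106.4 = 932.15 kPa.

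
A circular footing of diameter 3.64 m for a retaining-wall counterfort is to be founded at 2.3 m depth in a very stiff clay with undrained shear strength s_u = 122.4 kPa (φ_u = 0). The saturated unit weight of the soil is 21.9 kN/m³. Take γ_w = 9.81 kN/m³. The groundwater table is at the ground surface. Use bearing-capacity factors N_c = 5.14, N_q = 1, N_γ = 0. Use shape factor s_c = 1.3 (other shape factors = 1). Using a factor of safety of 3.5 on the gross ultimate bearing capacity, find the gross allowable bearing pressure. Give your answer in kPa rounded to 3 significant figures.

q_all ≈ 242 kPa

Water table at ground surface, so effective unit weight γ' = 21.9 − 9.81 = 12.09 kN/m³ is used throughout; overburden q = 12.09 × 2.3 = 27.807 kPa.
Cohesion term c·N_c·s_c = 122.4 × 5.14 × 1.3 = 817.88 kPa; surcharge term q·N_q = 27.807 × 1 = 27.807 kPa.
q_ult = 817.88 + 27.807 = 845.68 kPa.
q_all = 845.68 / 3.5 = 241.62 kPa.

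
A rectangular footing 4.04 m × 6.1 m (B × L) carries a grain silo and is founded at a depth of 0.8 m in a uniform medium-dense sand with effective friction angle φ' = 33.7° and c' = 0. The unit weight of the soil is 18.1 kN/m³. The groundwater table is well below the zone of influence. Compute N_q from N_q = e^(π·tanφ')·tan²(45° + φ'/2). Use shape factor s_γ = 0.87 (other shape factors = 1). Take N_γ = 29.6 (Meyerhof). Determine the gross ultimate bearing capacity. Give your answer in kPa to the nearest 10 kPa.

q_ult ≈ 1350 kPa

tan33.7° = 0.6669, so N_q = e^(π×0.6669)·tan²(61.85°) = 8.127 × 3.493 = 28.39.
q = γ·D_f = 18.1 × 0.8 = 14.48 kPa.
q·N_q = 14.48 × 28.386 = 411.03 kPa
0.5·γ·B·N_γ·s_γ = 0.5 × 18.1 × 4.04 × 29.6 × 0.87 = 941.54 kPa
q_ult = 411.03 + 941.54 = 1352.6 kPa.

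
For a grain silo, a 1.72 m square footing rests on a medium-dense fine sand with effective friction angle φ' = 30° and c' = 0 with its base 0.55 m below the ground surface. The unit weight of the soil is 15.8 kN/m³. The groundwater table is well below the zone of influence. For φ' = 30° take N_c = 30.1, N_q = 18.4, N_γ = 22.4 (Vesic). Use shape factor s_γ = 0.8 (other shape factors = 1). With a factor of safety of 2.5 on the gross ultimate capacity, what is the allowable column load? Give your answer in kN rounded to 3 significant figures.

P_all ≈ 477 kN

q = γ·D_f = 15.8 × 0.55 = 8.69 kPa.
q·N_q = 8.69 × 18.4 = 159.9 kPa
0.5·γ·B·N_γ·s_γ = 0.5 × 15.8 × 1.72 × 22.4 × 0.8 = 243.5 kPa
q_ult = 159.9 + 243.5 = 403.39 kPa.
Gross allowable pressure q_all = 403.39 / 2.5 = 161.36 kPa.
Footing area = 2.9584 m², so allowable column load = 161.36 × 2.9584 = 477.36 kN.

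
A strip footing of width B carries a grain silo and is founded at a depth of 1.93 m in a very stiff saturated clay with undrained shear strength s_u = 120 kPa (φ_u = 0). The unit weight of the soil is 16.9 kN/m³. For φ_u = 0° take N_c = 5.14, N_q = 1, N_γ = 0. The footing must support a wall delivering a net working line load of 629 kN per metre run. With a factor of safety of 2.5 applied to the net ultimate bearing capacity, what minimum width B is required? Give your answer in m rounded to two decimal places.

B = 2.55 m

q = γ·D_f = 16.9 × 1.93 = 32.617 kPa.
c·N_c = 120 × 5.14 = 616.8 kPa
q·N_q = 32.617 × 1 = 32.617 kPa
q_ult = 616.8 + 32.617 = 649.42 kPa.
For φ = 0 the ½γBN_γ term vanishes, so q_ult is independent of B. q_net = 649.42 − 32.617 = 616.8 kPa; q_all(net) = 616.8/2.5 = 246.72 kPa.
Required width B = w / q_all(net) = 629 / 246.72 = 2.549 m.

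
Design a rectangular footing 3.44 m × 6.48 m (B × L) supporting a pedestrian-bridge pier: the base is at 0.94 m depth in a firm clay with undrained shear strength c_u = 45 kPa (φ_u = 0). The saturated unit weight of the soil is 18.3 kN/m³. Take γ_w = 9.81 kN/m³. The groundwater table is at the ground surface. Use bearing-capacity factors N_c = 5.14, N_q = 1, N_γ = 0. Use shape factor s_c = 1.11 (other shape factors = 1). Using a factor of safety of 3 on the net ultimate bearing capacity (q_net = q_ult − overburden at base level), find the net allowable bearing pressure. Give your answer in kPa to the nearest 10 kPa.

q_all(net) ≈ 90 kPa

With the water table at the surface the whole profile is submerged: γ' = 18.3 − 9.81 = 8.49 kN/m³, so q = γ'·D_f = 7.9806 kPa.
q_ult = c·N_c·s_c + q·N_q
     = 45 × 5.14 × 1.11 + 7.9806 × 1
     = 256.74 + 7.9806 = 264.72 kPa.
q_net = 264.72 − 7.9806 = 256.74 kPa.
q_all(net) = 256.74 / 3 = 85.581 kPa.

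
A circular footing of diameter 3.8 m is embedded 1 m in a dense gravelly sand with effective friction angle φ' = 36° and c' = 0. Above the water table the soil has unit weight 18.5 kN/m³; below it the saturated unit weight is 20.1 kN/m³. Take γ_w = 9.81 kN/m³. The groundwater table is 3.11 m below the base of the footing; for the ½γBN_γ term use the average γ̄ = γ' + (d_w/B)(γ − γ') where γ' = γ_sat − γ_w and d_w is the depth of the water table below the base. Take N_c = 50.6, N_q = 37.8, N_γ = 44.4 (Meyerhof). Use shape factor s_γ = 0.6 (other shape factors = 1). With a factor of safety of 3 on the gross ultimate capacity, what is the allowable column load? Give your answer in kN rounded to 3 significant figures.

P_all ≈ 5900 kN

Overburden at base level: q = 18.5 × 1 = 18.5 kPa.
The water table is 3.11 m below the base (< B = 3.8 m), so the ½γBN_γ term uses γ̄ = γ' + (d_w/B)(γ − γ') = 10.29 + (3.11/3.8)(18.5 − 10.29) = 17.009 kN/m³.
Surcharge term q·N_q = 18.5 × 37.8 = 699.3 kPa; self-weight term 0.5·γ·B·N_γ·s_γ = 0.5 × 17.009 × 3.8 × 44.4 × 0.6 = 860.94 kPa.
q_ult = 699.3 + 860.94 = 1560.2 kPa.
Gross allowable pressure q_all = 1560.2 / 3 = 520.08 kPa.
Footing area = 11.3411 m², so allowable column load = 520.08 × 11.3411 = 5898.3 kN.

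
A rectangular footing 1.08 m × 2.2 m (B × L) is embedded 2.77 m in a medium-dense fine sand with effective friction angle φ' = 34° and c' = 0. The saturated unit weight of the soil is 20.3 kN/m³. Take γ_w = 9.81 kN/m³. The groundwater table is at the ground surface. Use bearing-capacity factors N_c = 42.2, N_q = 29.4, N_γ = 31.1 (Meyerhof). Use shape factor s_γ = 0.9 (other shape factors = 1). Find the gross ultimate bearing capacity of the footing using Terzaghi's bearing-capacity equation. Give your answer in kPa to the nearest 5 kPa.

γ' = 20.3 − 9.81 = 10.49 kN/m³ (submerged throughout). q = 10.49 × 2.77 = 29.057 kPa; the same γ' applies in the ½γBN_γ term.
q·N_q = 29.057 × 29.4 = 854.28 kPa
0.5·γ·B·N_γ·s_γ = 0.5 × 10.49 × 1.08 × 31.1 × 0.9 = 158.55 kPa
q_ult = 854.28 + 158.55 = 1012.8 kPa.

q_ult ≈ 1015 kPa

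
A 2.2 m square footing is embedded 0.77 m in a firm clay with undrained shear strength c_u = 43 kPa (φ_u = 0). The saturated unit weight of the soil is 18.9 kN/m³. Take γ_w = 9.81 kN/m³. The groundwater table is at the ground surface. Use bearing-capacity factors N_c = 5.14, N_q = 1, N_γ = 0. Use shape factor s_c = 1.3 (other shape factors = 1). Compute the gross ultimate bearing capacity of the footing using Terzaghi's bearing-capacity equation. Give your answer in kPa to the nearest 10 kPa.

q_ult ≈ 290 kPa

Water table at ground surface, so effective unit weight γ' = 18.9 − 9.81 = 9.09 kN/m³ is used throughout; overburden q = 9.09 × 0.77 = 6.9993 kPa.
Cohesion term c·N_c·s_c = 43 × 5.14 × 1.3 = 287.33 kPa; surcharge term q·N_q = 6.9993 × 1 = 6.9993 kPa.
q_ult = 287.33 + 6.9993 = 294.33 kPa.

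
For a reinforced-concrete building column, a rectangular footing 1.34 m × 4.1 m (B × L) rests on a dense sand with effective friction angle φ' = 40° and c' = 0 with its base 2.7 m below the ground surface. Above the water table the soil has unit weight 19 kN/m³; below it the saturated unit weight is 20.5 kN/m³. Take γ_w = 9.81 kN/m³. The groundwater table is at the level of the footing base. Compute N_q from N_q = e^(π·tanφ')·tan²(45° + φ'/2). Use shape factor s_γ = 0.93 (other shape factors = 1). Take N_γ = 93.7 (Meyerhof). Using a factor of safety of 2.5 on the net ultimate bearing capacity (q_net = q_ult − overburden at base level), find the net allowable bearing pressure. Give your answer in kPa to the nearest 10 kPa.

q_all(net) ≈ 1550 kPa

N_q = e^(π·tan40°)·tan²(65°) = 64.2.
Overburden at base level: q = 19 × 2.7 = 51.3 kPa.
Below the base the soil is submerged, so the ½γBN_γ term uses γ' = 20.5 − 9.81 = 10.69 kN/m³.
Surcharge term q·N_q = 51.3 × 64.195 = 3293.2 kPa; self-weight term 0.5·γ·B·N_γ·s_γ = 0.5 × 10.69 × 1.34 × 93.7 × 0.93 = 624.13 kPa.
q_ult = 3293.2 + 624.13 = 3917.3 kPa.
q_net = 3917.3 − 51.3 = 3866 kPa.
q_all(net) = 3866 / 2.5 = 1546.4 kPa.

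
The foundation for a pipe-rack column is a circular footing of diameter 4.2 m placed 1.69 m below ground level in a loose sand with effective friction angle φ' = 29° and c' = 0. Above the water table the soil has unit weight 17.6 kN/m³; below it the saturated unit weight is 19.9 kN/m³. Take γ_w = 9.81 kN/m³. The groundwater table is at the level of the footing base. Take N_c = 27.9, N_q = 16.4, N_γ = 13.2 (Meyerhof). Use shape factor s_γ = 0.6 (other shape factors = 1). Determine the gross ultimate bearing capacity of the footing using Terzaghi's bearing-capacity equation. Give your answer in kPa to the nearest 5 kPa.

q_ult ≈ 655 kPa

Effective surcharge at the founding depth q = γ·D_f = 17.6 × 1.69 = 29.744 kPa.
The water table coincides with the base, so in the self-weight term γ → γ' = 10.09 kN/m³.
q_ult = q·N_q + 0.5·γ·B·N_γ·s_γ
     = 29.744 × 16.4 + 0.5 × 10.09 × 4.2 × 13.2 × 0.6
     = 487.8 + 167.82 = 655.62 kPa.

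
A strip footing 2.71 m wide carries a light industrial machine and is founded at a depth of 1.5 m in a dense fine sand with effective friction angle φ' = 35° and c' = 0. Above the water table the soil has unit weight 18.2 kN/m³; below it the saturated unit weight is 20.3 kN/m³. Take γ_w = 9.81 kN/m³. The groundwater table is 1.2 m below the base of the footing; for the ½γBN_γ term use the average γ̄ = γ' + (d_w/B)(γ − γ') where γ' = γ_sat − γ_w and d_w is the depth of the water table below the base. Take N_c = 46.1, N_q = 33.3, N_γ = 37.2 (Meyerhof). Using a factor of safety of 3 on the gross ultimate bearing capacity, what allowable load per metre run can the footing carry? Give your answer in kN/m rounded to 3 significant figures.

Effective surcharge at the founding depth q = γ·D_f = 18.2 × 1.5 = 27.3 kPa.
With d_w = 1.2 m < B, γ̄ = 10.49 + (1.2/2.71) × (18.2 − 10.49) = 13.904 kN/m³.
q_ult = q·N_q + 0.5·γ·B·N_γ
     = 27.3 × 33.3 + 0.5 × 13.904 × 2.71 × 37.2
     = 909.09 + 700.85 = 1609.9 kPa.
Gross allowable pressure q_all = 1609.9 / 3 = 536.65 kPa.
Allowable wall load = q_all × B = 536.65 × 2.71 = 1454.3 kN per metre run.

≈ 1450 kN/m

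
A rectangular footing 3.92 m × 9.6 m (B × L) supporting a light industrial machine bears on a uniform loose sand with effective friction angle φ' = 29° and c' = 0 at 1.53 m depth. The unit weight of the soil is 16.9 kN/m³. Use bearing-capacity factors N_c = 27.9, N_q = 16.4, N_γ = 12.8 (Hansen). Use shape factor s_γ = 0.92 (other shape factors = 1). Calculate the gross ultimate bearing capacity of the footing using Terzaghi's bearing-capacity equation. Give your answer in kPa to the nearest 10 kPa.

q_ult ≈ 810 kPa

Overburden at base level: q = 16.9 × 1.53 = 25.857 kPa.
Surcharge term q·N_q = 25.857 × 16.4 = 424.05 kPa; self-weight term 0.5·γ·B·N_γ·s_γ = 0.5 × 16.9 × 3.92 × 12.8 × 0.92 = 390.07 kPa.
q_ult = 424.05 + 390.07 = 814.12 kPa.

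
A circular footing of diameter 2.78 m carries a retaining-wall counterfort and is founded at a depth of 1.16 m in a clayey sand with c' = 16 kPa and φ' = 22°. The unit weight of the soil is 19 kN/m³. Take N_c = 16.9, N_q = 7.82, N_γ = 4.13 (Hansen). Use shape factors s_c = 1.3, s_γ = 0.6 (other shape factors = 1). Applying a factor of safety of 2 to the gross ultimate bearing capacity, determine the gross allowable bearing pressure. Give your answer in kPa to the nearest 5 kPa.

Effective surcharge at the founding depth q = γ·D_f = 19 × 1.16 = 22.04 kPa.
q_ult = c·N_c·s_c + q·N_q + 0.5·γ·B·N_γ·s_γ
     = 16 × 16.9 × 1.3 + 22.04 × 7.82 + 0.5 × 19 × 2.78 × 4.13 × 0.6
     = 351.52 + 172.35 + 65.444 = 589.32 kPa.
q_all = q_ult / FS = 589.32 / 2 = 294.66 kPa.

q_all ≈ 295 kPa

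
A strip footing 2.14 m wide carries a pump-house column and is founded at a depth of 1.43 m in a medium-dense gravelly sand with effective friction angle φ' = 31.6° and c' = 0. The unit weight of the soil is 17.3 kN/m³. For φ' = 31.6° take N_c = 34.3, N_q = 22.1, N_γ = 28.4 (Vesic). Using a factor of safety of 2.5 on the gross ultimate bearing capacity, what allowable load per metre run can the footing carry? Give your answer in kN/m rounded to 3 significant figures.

Overburden at base level: q = 17.3 × 1.43 = 24.739 kPa.
Surcharge term q·N_q = 24.739 × 22.1 = 546.73 kPa; self-weight term 0.5·γ·B·N_γ = 0.5 × 17.3 × 2.14 × 28.4 = 525.71 kPa.
q_ult = 546.73 + 525.71 = 1072.4 kPa.
Gross allowable pressure q_all = 1072.4 / 2.5 = 428.98 kPa.
Allowable wall load = q_all × B = 428.98 × 2.14 = 918.01 kN per metre run.

≈ 918 kN/m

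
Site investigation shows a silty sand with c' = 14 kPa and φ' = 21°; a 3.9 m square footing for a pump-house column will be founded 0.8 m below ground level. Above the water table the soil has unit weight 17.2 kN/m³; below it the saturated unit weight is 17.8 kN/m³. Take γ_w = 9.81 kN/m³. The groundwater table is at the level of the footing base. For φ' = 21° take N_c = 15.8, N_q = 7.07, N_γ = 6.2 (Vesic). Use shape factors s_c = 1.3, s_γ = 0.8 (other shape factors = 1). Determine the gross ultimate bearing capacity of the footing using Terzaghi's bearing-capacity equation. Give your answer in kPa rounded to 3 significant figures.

Effective surcharge at the founding depth q = γ·D_f = 17.2 × 0.8 = 13.76 kPa.
The water table coincides with the base, so in the self-weight term γ → γ' = 7.99 kN/m³.
q_ult = c·N_c·s_c + q·N_q + 0.5·γ·B·N_γ·s_γ
     = 14 × 15.8 × 1.3 + 13.76 × 7.07 + 0.5 × 7.99 × 3.9 × 6.2 × 0.8
     = 287.56 + 97.283 + 77.279 = 462.12 kPa.

q_ult ≈ 462 kPa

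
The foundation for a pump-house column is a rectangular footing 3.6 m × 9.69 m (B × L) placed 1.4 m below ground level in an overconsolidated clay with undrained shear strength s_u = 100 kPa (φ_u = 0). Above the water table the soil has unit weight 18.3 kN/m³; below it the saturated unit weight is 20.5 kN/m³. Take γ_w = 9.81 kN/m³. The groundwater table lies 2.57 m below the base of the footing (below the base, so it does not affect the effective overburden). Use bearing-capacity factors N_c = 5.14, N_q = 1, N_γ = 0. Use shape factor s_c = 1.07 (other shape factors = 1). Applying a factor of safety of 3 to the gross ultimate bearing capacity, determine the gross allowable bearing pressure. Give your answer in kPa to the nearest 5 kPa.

Effective surcharge at the founding depth q = γ·D_f = 18.3 × 1.4 = 25.62 kPa.
q_ult = c·N_c·s_c + q·N_q
     = 100 × 5.14 × 1.07 + 25.62 × 1
     = 549.98 + 25.62 = 575.6 kPa.
q_all = q_ult / FS = 575.6 / 3 = 191.87 kPa.

q_all ≈ 190 kPa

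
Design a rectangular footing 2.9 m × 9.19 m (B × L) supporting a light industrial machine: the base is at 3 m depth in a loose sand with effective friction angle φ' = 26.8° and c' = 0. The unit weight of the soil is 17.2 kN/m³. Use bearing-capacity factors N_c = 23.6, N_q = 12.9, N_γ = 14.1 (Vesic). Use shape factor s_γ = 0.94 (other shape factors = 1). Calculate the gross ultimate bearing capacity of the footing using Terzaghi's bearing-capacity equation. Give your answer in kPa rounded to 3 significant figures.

Effective surcharge at the founding depth q = γ·D_f = 17.2 × 3 = 51.6 kPa.
q_ult = q·N_q + 0.5·γ·B·N_γ·s_γ
     = 51.6 × 12.9 + 0.5 × 17.2 × 2.9 × 14.1 × 0.94
     = 665.64 + 330.55 = 996.19 kPa.

q_ult ≈ 996 kPa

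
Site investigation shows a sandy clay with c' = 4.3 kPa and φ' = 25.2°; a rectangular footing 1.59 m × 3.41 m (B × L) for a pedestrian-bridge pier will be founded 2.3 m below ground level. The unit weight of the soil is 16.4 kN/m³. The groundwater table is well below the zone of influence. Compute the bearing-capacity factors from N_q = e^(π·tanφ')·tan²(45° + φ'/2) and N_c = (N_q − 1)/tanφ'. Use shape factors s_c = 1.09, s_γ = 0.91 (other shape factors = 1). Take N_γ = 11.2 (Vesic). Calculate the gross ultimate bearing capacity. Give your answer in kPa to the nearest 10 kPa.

q_ult ≈ 640 kPa

tan25.2° = 0.4706, so N_q = e^(π×0.4706)·tan²(57.6°) = 4.386 × 2.483 = 10.89.
N_c = (10.89 − 1)/tan25.2° = 21.02.
Effective surcharge at the founding depth q = γ·D_f = 16.4 × 2.3 = 37.72 kPa.
q_ult = c·N_c·s_c + q·N_q + 0.5·γ·B·N_γ·s_γ
     = 4.3 × 21.016 × 1.09 + 37.72 × 10.889 + 0.5 × 16.4 × 1.59 × 11.2 × 0.91
     = 98.501 + 410.74 + 132.88 = 642.13 kPa.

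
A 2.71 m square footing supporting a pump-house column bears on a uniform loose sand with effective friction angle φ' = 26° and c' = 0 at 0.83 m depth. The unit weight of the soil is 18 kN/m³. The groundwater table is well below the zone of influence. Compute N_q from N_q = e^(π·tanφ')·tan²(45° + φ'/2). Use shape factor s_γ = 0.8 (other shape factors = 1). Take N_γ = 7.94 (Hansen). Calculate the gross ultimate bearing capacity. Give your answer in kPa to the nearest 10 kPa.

tan26° = 0.4877, so N_q = e^(π×0.4877)·tan²(58°) = 4.629 × 2.561 = 11.85.
Overburden at base level: q = 18 × 0.83 = 14.94 kPa.
Surcharge term q·N_q = 14.94 × 11.854 = 177.1 kPa; self-weight term 0.5·γ·B·N_γ·s_γ = 0.5 × 18 × 2.71 × 7.94 × 0.8 = 154.93 kPa.
q_ult = 177.1 + 154.93 = 332.03 kPa.

q_ult ≈ 330 kPa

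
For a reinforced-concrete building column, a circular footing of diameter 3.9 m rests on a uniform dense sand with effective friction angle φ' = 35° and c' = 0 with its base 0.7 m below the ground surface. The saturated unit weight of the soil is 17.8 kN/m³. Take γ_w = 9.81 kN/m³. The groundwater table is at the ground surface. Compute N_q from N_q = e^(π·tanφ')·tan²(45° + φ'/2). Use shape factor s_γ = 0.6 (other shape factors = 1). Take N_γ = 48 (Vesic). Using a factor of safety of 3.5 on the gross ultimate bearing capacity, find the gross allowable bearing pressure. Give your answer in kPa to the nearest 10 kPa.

q_all ≈ 180 kPa

N_q = e^(π·tan35°)·tan²(62.5°) = 33.3.
With the water table at the surface the whole profile is submerged: γ' = 17.8 − 9.81 = 7.99 kN/m³, so q = γ'·D_f = 5.593 kPa; the same γ' applies in the ½γBN_γ term.
q_ult = q·N_q + 0.5·γ·B·N_γ·s_γ
     = 5.593 × 33.296 + 0.5 × 7.99 × 3.9 × 48 × 0.6
     = 186.23 + 448.72 = 634.94 kPa.
q_all = 634.94 / 3.5 = 181.41 kPa.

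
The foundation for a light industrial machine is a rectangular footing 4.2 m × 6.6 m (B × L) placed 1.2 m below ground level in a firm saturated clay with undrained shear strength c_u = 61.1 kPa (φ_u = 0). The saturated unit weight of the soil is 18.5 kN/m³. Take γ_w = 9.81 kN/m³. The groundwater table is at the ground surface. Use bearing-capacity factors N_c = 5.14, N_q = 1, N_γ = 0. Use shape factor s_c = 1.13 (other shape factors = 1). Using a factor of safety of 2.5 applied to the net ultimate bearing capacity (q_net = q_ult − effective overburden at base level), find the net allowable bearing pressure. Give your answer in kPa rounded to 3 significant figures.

q_all(net) ≈ 142 kPa

With the water table at the surface the whole profile is submerged: γ' = 18.5 − 9.81 = 8.69 kN/m³, so q = γ'·D_f = 10.428 kPa.
q_ult = c·N_c·s_c + q·N_q
     = 61.1 × 5.14 × 1.13 + 10.428 × 1
     = 354.88 + 10.428 = 365.31 kPa.
Net ultimate: q_net = 365.31 − 10.428 = 354.88 kPa.
q_all(net) = 354.88 / 2.5 = 141.95 kPa.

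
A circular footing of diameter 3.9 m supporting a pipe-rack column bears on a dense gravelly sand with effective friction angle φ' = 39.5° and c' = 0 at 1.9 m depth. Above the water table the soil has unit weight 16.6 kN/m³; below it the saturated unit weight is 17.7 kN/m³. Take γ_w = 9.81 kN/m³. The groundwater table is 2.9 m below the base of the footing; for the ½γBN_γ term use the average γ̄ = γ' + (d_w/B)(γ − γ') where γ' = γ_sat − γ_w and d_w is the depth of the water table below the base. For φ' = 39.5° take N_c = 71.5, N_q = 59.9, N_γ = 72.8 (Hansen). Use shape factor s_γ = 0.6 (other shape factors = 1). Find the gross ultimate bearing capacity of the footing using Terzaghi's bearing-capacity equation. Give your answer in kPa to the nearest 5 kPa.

Effective surcharge at the founding depth q = γ·D_f = 16.6 × 1.9 = 31.54 kPa.
With d_w = 2.9 m < B, γ̄ = 7.89 + (2.9/3.9) × (16.6 − 7.89) = 14.367 kN/m³.
q_ult = q·N_q + 0.5·γ·B·N_γ·s_γ
     = 31.54 × 59.9 + 0.5 × 14.367 × 3.9 × 72.8 × 0.6
     = 1889.2 + 1223.7 = 3112.9 kPa.

q_ult ≈ 3115 kPa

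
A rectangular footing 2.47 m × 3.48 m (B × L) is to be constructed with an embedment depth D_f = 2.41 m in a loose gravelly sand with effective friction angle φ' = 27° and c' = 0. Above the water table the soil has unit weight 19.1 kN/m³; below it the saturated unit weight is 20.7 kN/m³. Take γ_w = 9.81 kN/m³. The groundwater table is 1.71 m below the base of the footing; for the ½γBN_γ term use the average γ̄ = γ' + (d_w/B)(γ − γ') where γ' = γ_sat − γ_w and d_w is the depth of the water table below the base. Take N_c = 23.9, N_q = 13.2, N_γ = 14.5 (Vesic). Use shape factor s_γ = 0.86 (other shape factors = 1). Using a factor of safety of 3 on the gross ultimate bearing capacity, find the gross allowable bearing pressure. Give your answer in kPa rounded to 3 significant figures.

q_all ≈ 288 kPa

Effective surcharge at the founding depth q = γ·D_f = 19.1 × 2.41 = 46.031 kPa.
With d_w = 1.71 m < B, γ̄ = 10.89 + (1.71/2.47) × (19.1 − 10.89) = 16.574 kN/m³.
q_ult = q·N_q + 0.5·γ·B·N_γ·s_γ
     = 46.031 × 13.2 + 0.5 × 16.574 × 2.47 × 14.5 × 0.86
     = 607.61 + 255.24 = 862.85 kPa.
q_all = 862.85 / 3 = 287.62 kPa.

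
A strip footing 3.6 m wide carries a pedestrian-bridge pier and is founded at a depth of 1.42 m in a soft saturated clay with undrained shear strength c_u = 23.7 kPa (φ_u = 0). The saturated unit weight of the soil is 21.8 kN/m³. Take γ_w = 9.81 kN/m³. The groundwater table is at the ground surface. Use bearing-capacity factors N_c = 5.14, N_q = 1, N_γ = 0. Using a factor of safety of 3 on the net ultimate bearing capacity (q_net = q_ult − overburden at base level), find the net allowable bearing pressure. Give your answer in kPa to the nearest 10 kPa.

Water table at ground surface, so effective unit weight γ' = 21.8 − 9.81 = 11.99 kN/m³ is used throughout; overburden q = 11.99 × 1.42 = 17.026 kPa.
Cohesion term c·N_c = 23.7 × 5.14 = 121.82 kPa; surcharge term q·N_q = 17.026 × 1 = 17.026 kPa.
q_ult = 121.82 + 17.026 = 138.84 kPa.
q_net = 138.84 − 17.026 = 121.82 kPa.
q_all(net) = 121.82 / 3 = 40.606 kPa.

q_all(net) ≈ 40 kPa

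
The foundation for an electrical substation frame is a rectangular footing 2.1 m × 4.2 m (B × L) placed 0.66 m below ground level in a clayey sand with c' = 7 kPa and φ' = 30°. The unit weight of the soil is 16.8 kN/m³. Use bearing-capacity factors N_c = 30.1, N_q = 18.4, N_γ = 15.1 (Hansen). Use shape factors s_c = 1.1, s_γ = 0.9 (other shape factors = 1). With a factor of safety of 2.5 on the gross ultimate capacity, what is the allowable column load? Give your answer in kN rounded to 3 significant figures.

Effective surcharge at the founding depth q = γ·D_f = 16.8 × 0.66 = 11.088 kPa.
q_ult = c·N_c·s_c + q·N_q + 0.5·γ·B·N_γ·s_γ
     = 7 × 30.1 × 1.1 + 11.088 × 18.4 + 0.5 × 16.8 × 2.1 × 15.1 × 0.9
     = 231.77 + 204.02 + 239.73 = 675.52 kPa.
Gross allowable pressure q_all = 675.52 / 2.5 = 270.21 kPa.
Footing area = 8.82 m², so allowable column load = 270.21 × 8.82 = 2383.2 kN.

P_all ≈ 2380 kN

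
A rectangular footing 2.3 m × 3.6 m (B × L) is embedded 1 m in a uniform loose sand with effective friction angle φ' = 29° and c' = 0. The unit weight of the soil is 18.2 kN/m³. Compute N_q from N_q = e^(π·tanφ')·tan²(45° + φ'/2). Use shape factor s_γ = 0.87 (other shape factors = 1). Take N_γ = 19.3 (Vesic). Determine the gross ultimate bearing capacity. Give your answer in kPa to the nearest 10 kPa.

tan29° = 0.5543, so N_q = e^(π×0.5543)·tan²(59.5°) = 5.705 × 2.882 = 16.44.
Effective surcharge at the founding depth q = γ·D_f = 18.2 × 1 = 18.2 kPa.
q_ult = q·N_q + 0.5·γ·B·N_γ·s_γ
     = 18.2 × 16.443 + 0.5 × 18.2 × 2.3 × 19.3 × 0.87
     = 299.27 + 351.44 = 650.7 kPa.

q_ult ≈ 650 kPa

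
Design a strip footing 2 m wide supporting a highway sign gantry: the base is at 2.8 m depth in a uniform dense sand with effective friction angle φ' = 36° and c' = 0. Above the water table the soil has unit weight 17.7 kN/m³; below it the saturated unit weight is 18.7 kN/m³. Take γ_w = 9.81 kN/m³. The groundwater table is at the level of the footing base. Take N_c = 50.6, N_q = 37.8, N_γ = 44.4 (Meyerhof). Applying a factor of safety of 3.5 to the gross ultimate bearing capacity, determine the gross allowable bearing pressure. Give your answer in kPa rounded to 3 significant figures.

q_all ≈ 648 kPa

q = γ·D_f = 17.7 × 2.8 = 49.56 kPa.
For the ½γBN_γ term take γ' = 18.7 − 9.81 = 8.89 kN/m³ (soil below base is submerged).
q·N_q = 49.56 × 37.8 = 1873.4 kPa
0.5·γ·B·N_γ = 0.5 × 8.89 × 2 × 44.4 = 394.72 kPa
q_ult = 1873.4 + 394.72 = 2268.1 kPa.
q_all = q_ult / FS = 2268.1 / 3.5 = 648.02 kPa.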